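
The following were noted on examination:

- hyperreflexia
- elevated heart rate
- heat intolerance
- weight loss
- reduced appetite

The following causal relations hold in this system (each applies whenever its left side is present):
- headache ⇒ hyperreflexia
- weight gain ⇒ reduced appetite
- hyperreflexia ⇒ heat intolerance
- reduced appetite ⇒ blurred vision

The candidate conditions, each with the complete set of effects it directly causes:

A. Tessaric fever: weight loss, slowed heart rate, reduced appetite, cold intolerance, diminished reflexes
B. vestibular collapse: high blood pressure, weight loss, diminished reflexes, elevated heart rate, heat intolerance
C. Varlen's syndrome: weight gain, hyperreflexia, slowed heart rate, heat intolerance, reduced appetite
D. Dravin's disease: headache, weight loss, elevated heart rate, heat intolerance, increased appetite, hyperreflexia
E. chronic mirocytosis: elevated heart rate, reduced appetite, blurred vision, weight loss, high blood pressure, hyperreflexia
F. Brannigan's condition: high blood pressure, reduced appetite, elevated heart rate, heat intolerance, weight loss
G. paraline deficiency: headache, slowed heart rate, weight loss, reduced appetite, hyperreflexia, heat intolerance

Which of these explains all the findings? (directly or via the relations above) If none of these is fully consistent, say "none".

Testing each hypothesis:
(A) Tessaric fever — hyperreflexia miss; elevated heart rate miss; heat intolerance miss; weight loss match; reduced appetite match
(B) vestibular collapse — fails on hyperreflexia, reduced appetite (predicts diminished reflexes, not hyperreflexia)
(C) Varlen's syndrome — fails on elevated heart rate, weight loss (predicts slowed heart rate, not elevated heart rate; predicts weight gain, not weight loss)
(D) Dravin's disease — hyperreflexia match; elevated heart rate match; heat intolerance match; weight loss match; reduced appetite miss
(E) chronic mirocytosis — hyperreflexia match; elevated heart rate match; heat intolerance match (through hyperreflexia → heat intolerance); weight loss match; reduced appetite match
(F) Brannigan's condition — hyperreflexia miss; elevated heart rate match; heat intolerance match; weight loss match; reduced appetite match
(G) paraline deficiency — fails on elevated heart rate (predicts slowed heart rate, not elevated heart rate)
(E) is the only candidate with no mismatches.

E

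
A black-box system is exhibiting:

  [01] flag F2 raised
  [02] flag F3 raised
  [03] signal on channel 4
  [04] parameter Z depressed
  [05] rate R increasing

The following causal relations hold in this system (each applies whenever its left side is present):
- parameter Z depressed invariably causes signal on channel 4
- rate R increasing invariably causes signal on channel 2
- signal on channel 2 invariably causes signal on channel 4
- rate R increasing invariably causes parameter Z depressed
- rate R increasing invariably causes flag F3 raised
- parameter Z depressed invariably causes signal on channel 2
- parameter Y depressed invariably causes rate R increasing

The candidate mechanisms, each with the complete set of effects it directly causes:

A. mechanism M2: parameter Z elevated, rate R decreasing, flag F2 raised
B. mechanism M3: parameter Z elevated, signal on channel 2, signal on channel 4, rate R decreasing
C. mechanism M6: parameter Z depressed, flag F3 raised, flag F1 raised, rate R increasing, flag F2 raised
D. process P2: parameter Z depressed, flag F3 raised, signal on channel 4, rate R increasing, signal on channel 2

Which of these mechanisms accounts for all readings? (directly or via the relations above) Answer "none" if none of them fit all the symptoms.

C

Per-candidate check:
(A) mechanism M2 — flag F2 raised yes; flag F3 raised NO; signal on channel 4 NO; parameter Z depressed NO; rate R increasing NO
(B) mechanism M3 — fails on flag F2 raised, flag F3 raised, parameter Z depressed, rate R increasing (predicts parameter Z elevated, not parameter Z depressed; predicts rate R decreasing, not rate R increasing)
(C) mechanism M6 — flag F2 raised yes; flag F3 raised yes; signal on channel 4 yes (by parameter Z depressed → signal on channel 4); parameter Z depressed yes; rate R increasing yes
(D) process P2 — flag F2 raised NO; flag F3 raised yes; signal on channel 4 yes; parameter Z depressed yes; rate R increasing yes
Only (C) is consistent with every observation.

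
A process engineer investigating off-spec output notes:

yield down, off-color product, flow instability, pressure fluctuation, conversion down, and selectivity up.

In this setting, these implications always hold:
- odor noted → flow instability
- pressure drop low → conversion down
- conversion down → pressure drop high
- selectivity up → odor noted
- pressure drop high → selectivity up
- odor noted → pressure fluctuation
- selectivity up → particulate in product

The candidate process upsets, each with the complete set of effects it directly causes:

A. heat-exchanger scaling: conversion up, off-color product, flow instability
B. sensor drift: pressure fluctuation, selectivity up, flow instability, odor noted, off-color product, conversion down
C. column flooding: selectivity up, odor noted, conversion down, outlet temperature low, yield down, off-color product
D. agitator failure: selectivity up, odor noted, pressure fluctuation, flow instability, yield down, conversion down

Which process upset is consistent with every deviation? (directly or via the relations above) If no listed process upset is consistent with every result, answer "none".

C

Checking each candidate against the observations:
(A) heat-exchanger scaling — fails on yield down, pressure fluctuation, conversion down, selectivity up (predicts conversion up, not conversion down)
(B) sensor drift — does not account for yield down
(C) column flooding — yield down +; off-color product +; flow instability + (through odor noted → flow instability); pressure fluctuation + (through odor noted → pressure fluctuation); conversion down +; selectivity up +
(D) agitator failure — does not account for off-color product
(C) alone accounts for all the evidence.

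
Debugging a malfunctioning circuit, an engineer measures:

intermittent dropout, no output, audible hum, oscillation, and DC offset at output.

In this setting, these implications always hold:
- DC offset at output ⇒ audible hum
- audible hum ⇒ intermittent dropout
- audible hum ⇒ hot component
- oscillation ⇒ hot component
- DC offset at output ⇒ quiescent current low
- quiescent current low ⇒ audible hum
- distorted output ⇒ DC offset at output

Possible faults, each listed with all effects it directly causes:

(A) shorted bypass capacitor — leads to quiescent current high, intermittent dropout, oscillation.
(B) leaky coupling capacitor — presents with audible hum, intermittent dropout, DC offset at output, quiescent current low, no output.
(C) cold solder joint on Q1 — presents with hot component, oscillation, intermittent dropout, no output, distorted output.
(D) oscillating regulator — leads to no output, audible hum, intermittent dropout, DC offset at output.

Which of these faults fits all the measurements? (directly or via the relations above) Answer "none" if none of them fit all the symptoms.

C

Per-candidate check:
(A) shorted bypass capacitor — intermittent dropout yes; no output NO; audible hum NO; oscillation yes; DC offset at output NO
(B) leaky coupling capacitor — intermittent dropout yes; no output yes; audible hum yes; oscillation NO; DC offset at output yes
(C) cold solder joint on Q1 — intermittent dropout yes; no output yes; audible hum yes (through distorted output → DC offset at output → audible hum); oscillation yes; DC offset at output yes (through distorted output → DC offset at output)
(D) oscillating regulator — intermittent dropout yes; no output yes; audible hum yes; oscillation NO; DC offset at output yes
(C) alone accounts for all the evidence.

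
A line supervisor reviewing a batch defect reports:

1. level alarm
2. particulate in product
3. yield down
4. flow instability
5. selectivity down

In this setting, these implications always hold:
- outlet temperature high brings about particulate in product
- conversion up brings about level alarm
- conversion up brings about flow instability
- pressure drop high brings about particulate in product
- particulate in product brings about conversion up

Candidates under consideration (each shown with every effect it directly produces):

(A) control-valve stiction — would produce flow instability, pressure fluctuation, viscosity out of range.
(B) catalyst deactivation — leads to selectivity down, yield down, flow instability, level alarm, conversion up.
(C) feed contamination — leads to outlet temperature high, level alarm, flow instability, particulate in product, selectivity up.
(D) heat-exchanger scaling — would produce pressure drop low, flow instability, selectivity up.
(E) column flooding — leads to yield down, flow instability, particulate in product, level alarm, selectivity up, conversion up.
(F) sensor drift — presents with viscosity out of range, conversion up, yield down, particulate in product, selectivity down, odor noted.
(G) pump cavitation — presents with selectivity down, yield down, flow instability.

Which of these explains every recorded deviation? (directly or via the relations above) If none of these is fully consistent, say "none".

Checking each candidate against the observations:
(A) control-valve stiction — level alarm miss; particulate in product miss; yield down miss; flow instability match; selectivity down miss
(B) catalyst deactivation — level alarm match; particulate in product miss; yield down match; flow instability match; selectivity down match
(C) feed contamination — level alarm match; particulate in product match; yield down miss; flow instability match; selectivity down miss
(D) heat-exchanger scaling — level alarm miss; particulate in product miss; yield down miss; flow instability match; selectivity down miss
(E) column flooding — fails on selectivity down (predicts selectivity up, not selectivity down)
(F) sensor drift — accounts for every observation (level alarm by conversion up → level alarm)
(G) pump cavitation — level alarm miss; particulate in product miss; yield down match; flow instability match; selectivity down match
Only (F) is consistent with every observation.

F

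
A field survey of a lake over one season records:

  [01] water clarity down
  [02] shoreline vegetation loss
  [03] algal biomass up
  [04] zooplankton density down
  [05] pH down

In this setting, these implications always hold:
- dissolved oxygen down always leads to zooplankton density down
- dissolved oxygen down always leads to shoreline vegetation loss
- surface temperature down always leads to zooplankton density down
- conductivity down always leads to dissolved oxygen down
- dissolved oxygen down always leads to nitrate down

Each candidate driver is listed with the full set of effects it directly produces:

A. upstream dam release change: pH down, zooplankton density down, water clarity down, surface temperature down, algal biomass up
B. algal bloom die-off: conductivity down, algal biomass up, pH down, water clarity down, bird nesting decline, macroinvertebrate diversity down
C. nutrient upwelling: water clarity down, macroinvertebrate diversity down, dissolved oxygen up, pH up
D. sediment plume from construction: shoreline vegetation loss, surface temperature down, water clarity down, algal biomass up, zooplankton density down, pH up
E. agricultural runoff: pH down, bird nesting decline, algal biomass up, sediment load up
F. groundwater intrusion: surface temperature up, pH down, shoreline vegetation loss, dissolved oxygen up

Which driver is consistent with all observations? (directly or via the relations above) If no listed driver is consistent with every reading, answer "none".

B

Checking each candidate against the observations:
(A) upstream dam release change — water clarity down match; shoreline vegetation loss miss; algal biomass up match; zooplankton density down match; pH down match
(B) algal bloom die-off — water clarity down match; shoreline vegetation loss match (by conductivity down → dissolved oxygen down → shoreline vegetation loss); algal biomass up match; zooplankton density down match (by conductivity down → dissolved oxygen down → zooplankton density down); pH down match
(C) nutrient upwelling — water clarity down match; shoreline vegetation loss miss; algal biomass up miss; zooplankton density down miss; pH down miss
(D) sediment plume from construction — fails on pH down (predicts pH up, not pH down)
(E) agricultural runoff — water clarity down miss; shoreline vegetation loss miss; algal biomass up match; zooplankton density down miss; pH down match
(F) groundwater intrusion — does not account for water clarity down, algal biomass up, zooplankton density down
Only (B) is consistent with every observation.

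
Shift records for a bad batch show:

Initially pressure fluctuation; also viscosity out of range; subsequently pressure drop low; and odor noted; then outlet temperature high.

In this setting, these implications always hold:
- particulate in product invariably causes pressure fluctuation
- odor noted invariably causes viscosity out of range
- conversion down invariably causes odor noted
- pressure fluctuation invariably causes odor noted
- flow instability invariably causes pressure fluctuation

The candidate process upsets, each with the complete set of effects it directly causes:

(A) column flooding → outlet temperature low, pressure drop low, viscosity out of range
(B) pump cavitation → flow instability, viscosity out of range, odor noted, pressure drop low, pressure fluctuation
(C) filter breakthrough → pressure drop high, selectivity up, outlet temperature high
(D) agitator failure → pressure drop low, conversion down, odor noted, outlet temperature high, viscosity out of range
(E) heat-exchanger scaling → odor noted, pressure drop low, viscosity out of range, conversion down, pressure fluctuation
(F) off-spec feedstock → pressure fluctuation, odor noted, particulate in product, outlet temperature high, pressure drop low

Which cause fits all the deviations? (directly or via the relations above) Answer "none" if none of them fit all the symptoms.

F

Per-candidate check:
(A) column flooding — fails on pressure fluctuation, odor noted, outlet temperature high (predicts outlet temperature low, not outlet temperature high)
(B) pump cavitation — does not account for outlet temperature high
(C) filter breakthrough — pressure fluctuation -; viscosity out of range -; pressure drop low -; odor noted -; outlet temperature high +
(D) agitator failure — does not account for pressure fluctuation
(E) heat-exchanger scaling — does not account for outlet temperature high
(F) off-spec feedstock — pressure fluctuation +; viscosity out of range + (via odor noted → viscosity out of range); pressure drop low +; odor noted +; outlet temperature high +
(F) alone accounts for all the evidence.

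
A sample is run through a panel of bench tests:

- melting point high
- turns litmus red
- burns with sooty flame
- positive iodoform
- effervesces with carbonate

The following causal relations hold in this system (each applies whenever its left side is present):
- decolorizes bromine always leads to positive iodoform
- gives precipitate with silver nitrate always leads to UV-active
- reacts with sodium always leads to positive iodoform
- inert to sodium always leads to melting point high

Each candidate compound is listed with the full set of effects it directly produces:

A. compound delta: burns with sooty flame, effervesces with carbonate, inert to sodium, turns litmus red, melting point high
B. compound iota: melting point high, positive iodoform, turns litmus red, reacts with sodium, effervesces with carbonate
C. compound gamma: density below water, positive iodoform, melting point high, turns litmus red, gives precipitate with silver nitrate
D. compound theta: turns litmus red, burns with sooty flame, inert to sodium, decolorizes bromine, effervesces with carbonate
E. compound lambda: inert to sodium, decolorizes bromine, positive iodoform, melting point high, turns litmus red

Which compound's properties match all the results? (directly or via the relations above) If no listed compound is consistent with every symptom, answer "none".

Checking each candidate against the observations:
(A) compound delta — melting point high yes; turns litmus red yes; burns with sooty flame yes; positive iodoform NO; effervesces with carbonate yes
(B) compound iota — does not account for burns with sooty flame
(C) compound gamma — does not account for burns with sooty flame, effervesces with carbonate
(D) compound theta — accounts for every observation (melting point high via inert to sodium → melting point high)
(E) compound lambda — melting point high yes; turns litmus red yes; burns with sooty flame NO; positive iodoform yes; effervesces with carbonate NO
(D) is the only candidate with no mismatches.

D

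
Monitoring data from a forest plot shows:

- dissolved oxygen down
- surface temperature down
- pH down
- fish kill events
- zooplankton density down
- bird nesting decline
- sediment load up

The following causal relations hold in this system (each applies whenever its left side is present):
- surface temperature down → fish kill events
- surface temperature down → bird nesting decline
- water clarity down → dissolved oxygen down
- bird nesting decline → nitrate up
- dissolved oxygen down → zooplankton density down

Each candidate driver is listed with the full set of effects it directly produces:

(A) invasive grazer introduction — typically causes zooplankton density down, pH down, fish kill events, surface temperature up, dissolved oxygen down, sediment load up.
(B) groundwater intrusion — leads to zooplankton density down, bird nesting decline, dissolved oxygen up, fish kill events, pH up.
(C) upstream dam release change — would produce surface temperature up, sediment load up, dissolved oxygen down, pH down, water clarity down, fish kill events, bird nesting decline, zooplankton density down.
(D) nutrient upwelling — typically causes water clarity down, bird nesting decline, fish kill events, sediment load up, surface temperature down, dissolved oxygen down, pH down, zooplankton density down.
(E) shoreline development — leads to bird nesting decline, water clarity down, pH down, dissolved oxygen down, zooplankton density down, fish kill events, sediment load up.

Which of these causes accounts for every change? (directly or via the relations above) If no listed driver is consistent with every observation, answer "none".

Testing each hypothesis:
(A) invasive grazer introduction — fails on surface temperature down, bird nesting decline (predicts surface temperature up, not surface temperature down)
(B) groundwater intrusion — fails on dissolved oxygen down, surface temperature down, pH down, sediment load up (predicts dissolved oxygen up, not dissolved oxygen down; predicts pH up, not pH down)
(C) upstream dam release change — dissolved oxygen down +; surface temperature down -; pH down +; fish kill events +; zooplankton density down +; bird nesting decline +; sediment load up +
(D) nutrient upwelling — accounts for every observation
(E) shoreline development — dissolved oxygen down +; surface temperature down -; pH down +; fish kill events +; zooplankton density down +; bird nesting decline +; sediment load up +
Only (D) is consistent with every observation.

D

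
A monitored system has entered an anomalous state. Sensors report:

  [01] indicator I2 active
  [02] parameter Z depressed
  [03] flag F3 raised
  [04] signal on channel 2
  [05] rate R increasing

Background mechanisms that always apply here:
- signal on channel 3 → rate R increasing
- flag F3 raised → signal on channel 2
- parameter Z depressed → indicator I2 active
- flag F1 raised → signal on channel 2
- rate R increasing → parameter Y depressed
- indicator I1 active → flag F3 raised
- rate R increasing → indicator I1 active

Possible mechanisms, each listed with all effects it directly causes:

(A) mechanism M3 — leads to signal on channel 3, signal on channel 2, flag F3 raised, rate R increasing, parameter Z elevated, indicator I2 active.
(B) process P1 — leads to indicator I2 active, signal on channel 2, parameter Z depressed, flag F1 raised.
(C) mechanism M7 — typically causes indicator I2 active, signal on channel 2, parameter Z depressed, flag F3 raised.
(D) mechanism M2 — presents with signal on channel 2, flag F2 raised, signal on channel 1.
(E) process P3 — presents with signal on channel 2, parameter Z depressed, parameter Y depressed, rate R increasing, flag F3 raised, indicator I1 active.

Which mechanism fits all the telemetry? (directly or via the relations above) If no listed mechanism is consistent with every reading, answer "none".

Checking each candidate against the observations:
(A) mechanism M3 — indicator I2 active +; parameter Z depressed -; flag F3 raised +; signal on channel 2 +; rate R increasing +
(B) process P1 — does not account for flag F3 raised, rate R increasing
(C) mechanism M7 — indicator I2 active +; parameter Z depressed +; flag F3 raised +; signal on channel 2 +; rate R increasing -
(D) mechanism M2 — indicator I2 active -; parameter Z depressed -; flag F3 raised -; signal on channel 2 +; rate R increasing -
(E) process P3 — indicator I2 active + (by parameter Z depressed → indicator I2 active); parameter Z depressed +; flag F3 raised +; signal on channel 2 +; rate R increasing +
(E) alone accounts for all the evidence.

E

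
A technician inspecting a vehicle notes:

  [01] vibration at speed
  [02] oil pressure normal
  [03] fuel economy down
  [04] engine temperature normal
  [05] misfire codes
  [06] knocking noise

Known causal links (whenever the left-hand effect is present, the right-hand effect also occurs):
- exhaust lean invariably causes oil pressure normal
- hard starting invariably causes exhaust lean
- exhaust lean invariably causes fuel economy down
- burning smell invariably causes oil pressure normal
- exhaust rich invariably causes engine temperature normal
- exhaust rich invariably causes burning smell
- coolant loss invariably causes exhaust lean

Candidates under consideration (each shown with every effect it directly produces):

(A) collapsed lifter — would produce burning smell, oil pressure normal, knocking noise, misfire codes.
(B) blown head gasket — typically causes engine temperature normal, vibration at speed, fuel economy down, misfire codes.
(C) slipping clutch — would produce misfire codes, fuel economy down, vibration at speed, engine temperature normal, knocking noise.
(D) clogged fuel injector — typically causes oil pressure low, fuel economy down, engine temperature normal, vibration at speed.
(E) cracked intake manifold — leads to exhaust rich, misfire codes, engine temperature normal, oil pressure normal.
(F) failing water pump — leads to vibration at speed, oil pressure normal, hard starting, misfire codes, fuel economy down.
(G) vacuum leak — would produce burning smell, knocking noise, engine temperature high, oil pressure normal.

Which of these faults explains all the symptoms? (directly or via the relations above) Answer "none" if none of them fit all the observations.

Testing each hypothesis:
(A) collapsed lifter — vibration at speed miss; oil pressure normal match; fuel economy down miss; engine temperature normal miss; misfire codes match; knocking noise match
(B) blown head gasket — does not account for oil pressure normal, knocking noise
(C) slipping clutch — vibration at speed match; oil pressure normal miss; fuel economy down match; engine temperature normal match; misfire codes match; knocking noise match
(D) clogged fuel injector — vibration at speed match; oil pressure normal miss; fuel economy down match; engine temperature normal match; misfire codes miss; knocking noise miss
(E) cracked intake manifold — vibration at speed miss; oil pressure normal match; fuel economy down miss; engine temperature normal match; misfire codes match; knocking noise miss
(F) failing water pump — vibration at speed match; oil pressure normal match; fuel economy down match; engine temperature normal miss; misfire codes match; knocking noise miss
(G) vacuum leak — fails on vibration at speed, fuel economy down, engine temperature normal, misfire codes (predicts engine temperature high, not engine temperature normal)
No candidate is consistent with all observations.

none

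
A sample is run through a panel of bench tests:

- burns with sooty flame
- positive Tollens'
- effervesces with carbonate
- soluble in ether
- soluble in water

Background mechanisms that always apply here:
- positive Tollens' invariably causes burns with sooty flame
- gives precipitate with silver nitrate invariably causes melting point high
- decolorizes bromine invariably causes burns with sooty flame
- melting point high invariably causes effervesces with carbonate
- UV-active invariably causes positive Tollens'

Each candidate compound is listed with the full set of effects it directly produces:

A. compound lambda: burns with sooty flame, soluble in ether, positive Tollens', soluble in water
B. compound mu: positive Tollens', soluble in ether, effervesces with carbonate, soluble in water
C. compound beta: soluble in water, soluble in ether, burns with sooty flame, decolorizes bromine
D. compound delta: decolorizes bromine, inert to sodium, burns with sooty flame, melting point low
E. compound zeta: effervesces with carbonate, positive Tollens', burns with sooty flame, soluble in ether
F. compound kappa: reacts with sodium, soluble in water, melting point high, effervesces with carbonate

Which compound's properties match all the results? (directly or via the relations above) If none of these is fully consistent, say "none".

Checking each candidate against the observations:
(A) compound lambda — burns with sooty flame match; positive Tollens' match; effervesces with carbonate miss; soluble in ether match; soluble in water match
(B) compound mu — burns with sooty flame match (by positive Tollens' → burns with sooty flame); positive Tollens' match; effervesces with carbonate match; soluble in ether match; soluble in water match
(C) compound beta — burns with sooty flame match; positive Tollens' miss; effervesces with carbonate miss; soluble in ether match; soluble in water match
(D) compound delta — burns with sooty flame match; positive Tollens' miss; effervesces with carbonate miss; soluble in ether miss; soluble in water miss
(E) compound zeta — burns with sooty flame match; positive Tollens' match; effervesces with carbonate match; soluble in ether match; soluble in water miss
(F) compound kappa — does not account for burns with sooty flame, positive Tollens', soluble in ether
(B) alone accounts for all the evidence.

B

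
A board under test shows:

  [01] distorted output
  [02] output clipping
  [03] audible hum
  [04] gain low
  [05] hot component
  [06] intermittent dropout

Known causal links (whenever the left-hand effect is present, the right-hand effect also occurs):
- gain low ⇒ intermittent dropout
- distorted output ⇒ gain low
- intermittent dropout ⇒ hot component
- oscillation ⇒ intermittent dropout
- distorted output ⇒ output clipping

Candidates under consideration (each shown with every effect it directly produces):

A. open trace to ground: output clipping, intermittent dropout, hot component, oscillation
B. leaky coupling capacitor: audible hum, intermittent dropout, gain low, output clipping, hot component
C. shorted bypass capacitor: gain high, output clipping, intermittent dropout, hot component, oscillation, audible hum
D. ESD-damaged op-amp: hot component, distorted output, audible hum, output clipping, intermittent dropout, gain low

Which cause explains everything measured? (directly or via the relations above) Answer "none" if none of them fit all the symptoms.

D

Testing each hypothesis:
(A) open trace to ground — does not account for distorted output, audible hum, gain low
(B) leaky coupling capacitor — distorted output miss; output clipping match; audible hum match; gain low match; hot component match; intermittent dropout match
(C) shorted bypass capacitor — distorted output miss; output clipping match; audible hum match; gain low miss; hot component match; intermittent dropout match
(D) ESD-damaged op-amp — distorted output match; output clipping match; audible hum match; gain low match; hot component match; intermittent dropout match
Only (D) is consistent with every observation.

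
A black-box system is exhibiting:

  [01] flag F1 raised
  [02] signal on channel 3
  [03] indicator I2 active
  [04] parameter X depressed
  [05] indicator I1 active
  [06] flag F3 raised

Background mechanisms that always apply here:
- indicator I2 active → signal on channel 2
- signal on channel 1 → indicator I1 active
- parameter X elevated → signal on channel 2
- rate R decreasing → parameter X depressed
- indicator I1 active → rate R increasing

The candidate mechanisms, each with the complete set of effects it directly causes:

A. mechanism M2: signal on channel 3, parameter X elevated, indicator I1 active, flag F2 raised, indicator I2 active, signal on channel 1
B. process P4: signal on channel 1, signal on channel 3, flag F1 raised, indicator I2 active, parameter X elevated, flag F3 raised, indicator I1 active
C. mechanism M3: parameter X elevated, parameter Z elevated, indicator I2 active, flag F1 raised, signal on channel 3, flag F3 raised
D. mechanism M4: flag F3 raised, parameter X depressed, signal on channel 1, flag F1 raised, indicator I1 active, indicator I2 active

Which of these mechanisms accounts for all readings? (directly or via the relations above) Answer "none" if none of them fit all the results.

none

Testing each hypothesis:
(A) mechanism M2 — flag F1 raised miss; signal on channel 3 match; indicator I2 active match; parameter X depressed miss; indicator I1 active match; flag F3 raised miss
(B) process P4 — fails on parameter X depressed (predicts parameter X elevated, not parameter X depressed)
(C) mechanism M3 — fails on parameter X depressed, indicator I1 active (predicts parameter X elevated, not parameter X depressed)
(D) mechanism M4 — flag F1 raised match; signal on channel 3 miss; indicator I2 active match; parameter X depressed match; indicator I1 active match; flag F3 raised match
No candidate is consistent with all observations.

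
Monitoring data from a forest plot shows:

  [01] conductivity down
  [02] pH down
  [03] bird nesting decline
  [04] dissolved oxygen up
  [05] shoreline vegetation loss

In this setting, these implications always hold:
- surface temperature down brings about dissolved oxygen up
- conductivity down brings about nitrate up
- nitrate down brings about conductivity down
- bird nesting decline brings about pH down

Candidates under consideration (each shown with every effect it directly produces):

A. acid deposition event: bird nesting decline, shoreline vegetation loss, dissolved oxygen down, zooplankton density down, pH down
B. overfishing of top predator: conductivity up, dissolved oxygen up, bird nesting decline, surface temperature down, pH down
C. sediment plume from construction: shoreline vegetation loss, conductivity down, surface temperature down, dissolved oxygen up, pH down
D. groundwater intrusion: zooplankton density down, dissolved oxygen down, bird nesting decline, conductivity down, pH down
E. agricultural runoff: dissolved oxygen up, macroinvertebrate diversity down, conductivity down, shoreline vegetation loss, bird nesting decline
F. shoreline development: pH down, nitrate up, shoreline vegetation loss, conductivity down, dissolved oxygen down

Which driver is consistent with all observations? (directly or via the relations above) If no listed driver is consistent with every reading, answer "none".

For each candidate, compare predicted effects to what was observed:
(A) acid deposition event — conductivity down -; pH down +; bird nesting decline +; dissolved oxygen up -; shoreline vegetation loss +
(B) overfishing of top predator — fails on conductivity down, shoreline vegetation loss (predicts conductivity up, not conductivity down)
(C) sediment plume from construction — conductivity down +; pH down +; bird nesting decline -; dissolved oxygen up +; shoreline vegetation loss +
(D) groundwater intrusion — conductivity down +; pH down +; bird nesting decline +; dissolved oxygen up -; shoreline vegetation loss -
(E) agricultural runoff — accounts for every observation (pH down by bird nesting decline → pH down)
(F) shoreline development — conductivity down +; pH down +; bird nesting decline -; dissolved oxygen up -; shoreline vegetation loss +
(E) is the only candidate with no mismatches.

E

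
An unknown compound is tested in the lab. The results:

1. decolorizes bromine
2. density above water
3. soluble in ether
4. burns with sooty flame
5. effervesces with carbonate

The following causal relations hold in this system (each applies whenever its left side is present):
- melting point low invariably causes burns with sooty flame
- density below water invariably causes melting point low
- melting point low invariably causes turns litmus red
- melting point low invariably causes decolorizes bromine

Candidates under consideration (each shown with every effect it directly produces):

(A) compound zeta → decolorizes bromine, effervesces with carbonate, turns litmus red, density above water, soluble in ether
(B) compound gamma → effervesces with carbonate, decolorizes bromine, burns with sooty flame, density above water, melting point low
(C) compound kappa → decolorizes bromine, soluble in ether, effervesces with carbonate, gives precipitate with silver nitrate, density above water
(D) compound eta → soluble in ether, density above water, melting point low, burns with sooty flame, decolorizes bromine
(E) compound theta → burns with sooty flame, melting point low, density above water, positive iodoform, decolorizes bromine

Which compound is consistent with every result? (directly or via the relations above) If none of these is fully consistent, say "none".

Testing each hypothesis:
(A) compound zeta — decolorizes bromine yes; density above water yes; soluble in ether yes; burns with sooty flame NO; effervesces with carbonate yes
(B) compound gamma — decolorizes bromine yes; density above water yes; soluble in ether NO; burns with sooty flame yes; effervesces with carbonate yes
(C) compound kappa — does not account for burns with sooty flame
(D) compound eta — does not account for effervesces with carbonate
(E) compound theta — decolorizes bromine yes; density above water yes; soluble in ether NO; burns with sooty flame yes; effervesces with carbonate NO
Every candidate fails on at least one observation.

none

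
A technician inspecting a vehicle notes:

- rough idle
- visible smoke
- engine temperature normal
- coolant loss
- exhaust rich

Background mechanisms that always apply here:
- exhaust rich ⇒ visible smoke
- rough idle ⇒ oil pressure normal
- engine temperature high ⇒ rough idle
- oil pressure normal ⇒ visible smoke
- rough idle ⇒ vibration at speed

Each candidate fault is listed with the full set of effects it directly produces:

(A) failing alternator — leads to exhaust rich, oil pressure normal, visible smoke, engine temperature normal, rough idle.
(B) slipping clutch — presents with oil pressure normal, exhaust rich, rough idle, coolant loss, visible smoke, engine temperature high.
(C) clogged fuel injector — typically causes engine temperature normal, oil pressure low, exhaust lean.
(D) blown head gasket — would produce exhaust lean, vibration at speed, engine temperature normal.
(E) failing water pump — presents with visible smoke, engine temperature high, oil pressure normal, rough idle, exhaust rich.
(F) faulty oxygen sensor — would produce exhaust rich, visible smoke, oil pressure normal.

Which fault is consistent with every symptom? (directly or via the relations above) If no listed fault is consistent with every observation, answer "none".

For each candidate, compare predicted effects to what was observed:
(A) failing alternator — rough idle ✓; visible smoke ✓; engine temperature normal ✓; coolant loss ✗; exhaust rich ✓
(B) slipping clutch — rough idle ✓; visible smoke ✓; engine temperature normal ✗; coolant loss ✓; exhaust rich ✓
(C) clogged fuel injector — rough idle ✗; visible smoke ✗; engine temperature normal ✓; coolant loss ✗; exhaust rich ✗
(D) blown head gasket — rough idle ✗; visible smoke ✗; engine temperature normal ✓; coolant loss ✗; exhaust rich ✗
(E) failing water pump — rough idle ✓; visible smoke ✓; engine temperature normal ✗; coolant loss ✗; exhaust rich ✓
(F) faulty oxygen sensor — does not account for rough idle, engine temperature normal, coolant loss
No candidate is consistent with all observations.

none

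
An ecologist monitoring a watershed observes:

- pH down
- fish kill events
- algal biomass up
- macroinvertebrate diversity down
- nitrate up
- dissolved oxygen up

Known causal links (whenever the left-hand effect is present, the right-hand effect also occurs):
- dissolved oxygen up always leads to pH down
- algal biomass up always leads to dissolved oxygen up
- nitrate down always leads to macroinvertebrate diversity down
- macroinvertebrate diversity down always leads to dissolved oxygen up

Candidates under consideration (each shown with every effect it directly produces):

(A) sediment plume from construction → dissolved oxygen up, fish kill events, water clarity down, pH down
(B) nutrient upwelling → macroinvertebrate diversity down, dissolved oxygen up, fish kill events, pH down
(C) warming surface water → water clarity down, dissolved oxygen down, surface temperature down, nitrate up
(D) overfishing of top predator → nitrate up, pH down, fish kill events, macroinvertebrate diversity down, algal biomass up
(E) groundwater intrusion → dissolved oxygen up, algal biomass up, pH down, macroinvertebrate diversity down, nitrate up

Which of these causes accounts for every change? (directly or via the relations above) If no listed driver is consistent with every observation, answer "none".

Per-candidate check:
(A) sediment plume from construction — pH down +; fish kill events +; algal biomass up -; macroinvertebrate diversity down -; nitrate up -; dissolved oxygen up +
(B) nutrient upwelling — does not account for algal biomass up, nitrate up
(C) warming surface water — pH down -; fish kill events -; algal biomass up -; macroinvertebrate diversity down -; nitrate up +; dissolved oxygen up -
(D) overfishing of top predator — pH down +; fish kill events +; algal biomass up +; macroinvertebrate diversity down +; nitrate up +; dissolved oxygen up + (through algal biomass up → dissolved oxygen up)
(E) groundwater intrusion — pH down +; fish kill events -; algal biomass up +; macroinvertebrate diversity down +; nitrate up +; dissolved oxygen up +
Only (D) is consistent with every observation.

D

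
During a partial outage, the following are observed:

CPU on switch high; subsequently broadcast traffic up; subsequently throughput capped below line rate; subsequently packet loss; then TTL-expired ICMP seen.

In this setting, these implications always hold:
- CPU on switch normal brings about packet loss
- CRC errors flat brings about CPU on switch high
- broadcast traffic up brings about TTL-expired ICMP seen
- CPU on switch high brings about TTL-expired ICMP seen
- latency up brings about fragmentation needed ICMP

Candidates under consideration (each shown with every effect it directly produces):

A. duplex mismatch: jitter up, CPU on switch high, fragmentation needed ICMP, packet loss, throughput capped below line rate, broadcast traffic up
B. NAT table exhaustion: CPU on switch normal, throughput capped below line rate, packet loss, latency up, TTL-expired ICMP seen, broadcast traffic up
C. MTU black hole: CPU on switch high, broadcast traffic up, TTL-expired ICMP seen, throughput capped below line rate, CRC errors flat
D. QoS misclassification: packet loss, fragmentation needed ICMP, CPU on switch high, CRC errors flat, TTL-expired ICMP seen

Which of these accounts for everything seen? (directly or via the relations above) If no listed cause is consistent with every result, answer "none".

A

Checking each candidate against the observations:
(A) duplex mismatch — accounts for every observation (TTL-expired ICMP seen via CPU on switch high → TTL-expired ICMP seen)
(B) NAT table exhaustion — CPU on switch high ✗; broadcast traffic up ✓; throughput capped below line rate ✓; packet loss ✓; TTL-expired ICMP seen ✓
(C) MTU black hole — CPU on switch high ✓; broadcast traffic up ✓; throughput capped below line rate ✓; packet loss ✗; TTL-expired ICMP seen ✓
(D) QoS misclassification — does not account for broadcast traffic up, throughput capped below line rate
(A) alone accounts for all the evidence.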